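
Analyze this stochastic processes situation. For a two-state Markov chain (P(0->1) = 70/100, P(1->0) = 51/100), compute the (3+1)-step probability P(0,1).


P^4 = P^3 * P^1
Computing via matrix multiplication of the transition matrix.
Entry (0,1) of P^4 = 0.5774

0.5774


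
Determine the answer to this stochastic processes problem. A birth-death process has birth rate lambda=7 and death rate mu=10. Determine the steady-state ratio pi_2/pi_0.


For birth-death process, pi_n/pi_0 = (lambda/mu)^n
= (7/10)^2
= 0.4900

0.4900


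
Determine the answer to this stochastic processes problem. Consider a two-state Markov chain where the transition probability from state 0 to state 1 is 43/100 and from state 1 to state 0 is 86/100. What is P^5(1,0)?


Computing P^5 by matrix multiplication.
P = [[0.5700, 0.4300], [0.8600, 0.1400]]
After raising P to the power 5:
P^5(1,0) = 0.6680

0.6680


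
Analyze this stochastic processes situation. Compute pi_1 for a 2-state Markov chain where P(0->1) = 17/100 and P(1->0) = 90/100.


Stationary distribution: pi_0 = p10/(p01+p10), pi_1 = p01/(p01+p10)
p01 = 0.1700, p10 = 0.9000
pi_1 = 0.1589

0.1589


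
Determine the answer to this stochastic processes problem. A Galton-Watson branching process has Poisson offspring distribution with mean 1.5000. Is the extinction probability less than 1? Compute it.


Since mu = 1.5000 > 1, extinction prob q < 1.
Solve s = exp(mu*(s-1)) iteratively.
q = 0.4172

0.4172


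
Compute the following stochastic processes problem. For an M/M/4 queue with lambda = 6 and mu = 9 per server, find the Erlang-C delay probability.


a = lambda/mu = 0.6667
rho = a/c = 0.1667
Erlang-C formula applied:
C(c,a) = 0.0051

0.0051


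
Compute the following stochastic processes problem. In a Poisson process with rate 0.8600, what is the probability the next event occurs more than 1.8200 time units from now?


P(X > t) = exp(-lambda * t)
= exp(-0.8600 * 1.8200)
= exp(-1.5652) = 0.2090

0.2090


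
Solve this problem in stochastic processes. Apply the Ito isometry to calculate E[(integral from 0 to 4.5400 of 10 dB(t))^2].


By Ito isometry: E[(int f dB)^2] = int f^2 dt
= 10^2 * 4.5400
= 100 * 4.5400 = 454.0000

454.0000


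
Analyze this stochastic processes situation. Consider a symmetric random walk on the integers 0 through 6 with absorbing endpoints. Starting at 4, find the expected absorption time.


For symmetric RW on 0,...,N with absorbing barriers, E(i) = i*(N-i)
E(4) = 4 * 2 = 8

8


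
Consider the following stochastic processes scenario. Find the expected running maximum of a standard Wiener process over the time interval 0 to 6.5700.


E(max B(s)) = sqrt(2t/pi)
= sqrt(2*6.5700/pi)
= sqrt(4.1826)
= 2.0451

2.0451


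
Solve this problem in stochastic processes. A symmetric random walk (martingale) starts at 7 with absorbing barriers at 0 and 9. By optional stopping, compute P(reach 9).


By optional stopping theorem: E(M at tau) = M(0) = 7
P(hit 9)*9 + P(hit 0)*0 = 7
P(hit 9) = (7 - 0)/(9 - 0) = 7/9 = 0.7778

0.7778


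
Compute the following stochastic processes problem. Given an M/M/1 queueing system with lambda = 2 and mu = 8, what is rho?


rho = lambda/mu
= 2/8
= 0.2500

0.2500


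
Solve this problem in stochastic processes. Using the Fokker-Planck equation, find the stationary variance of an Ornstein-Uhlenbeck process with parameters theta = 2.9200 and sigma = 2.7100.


Stationary variance = sigma^2 / (2*theta)
= 2.7100^2 / (2*2.9200)
= 7.3441 / 5.8400
= 1.2576

1.2576


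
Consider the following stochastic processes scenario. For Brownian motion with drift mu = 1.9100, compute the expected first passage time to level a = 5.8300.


Expected first passage time = a/mu
= 5.8300/1.9100
= 3.0524

3.0524


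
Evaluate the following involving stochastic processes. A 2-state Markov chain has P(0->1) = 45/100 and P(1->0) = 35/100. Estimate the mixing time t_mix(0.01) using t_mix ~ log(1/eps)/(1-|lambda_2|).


lambda_2 = |1 - p01 - p10| = |1 - 0.4500 - 0.3500| = 0.2000
t_mix ~ log(1/eps)/(1 - |lambda_2|)
= log(100)/(1 - 0.2000) = 4.6052/0.8000
= 5.7565

5.7565


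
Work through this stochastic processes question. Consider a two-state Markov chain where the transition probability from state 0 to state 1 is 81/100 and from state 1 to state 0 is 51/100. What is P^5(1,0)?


Computing P^5 by matrix multiplication.
P = [[0.1900, 0.8100], [0.5100, 0.4900]]
After raising P to the power 5:
P^5(1,0) = 0.3877

0.3877


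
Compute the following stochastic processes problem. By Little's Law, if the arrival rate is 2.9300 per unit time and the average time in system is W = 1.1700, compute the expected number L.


Little's Law: L = lambda * W
= 2.9300 * 1.1700
= 3.4281

3.4281


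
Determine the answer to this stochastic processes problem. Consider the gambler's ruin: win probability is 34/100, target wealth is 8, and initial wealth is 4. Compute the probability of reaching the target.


Gambler's ruin formula:
r = q/p = 0.6600/0.3400 = 1.9412
P(win) = (1 - r^i)/(1 - r^N)
= (1 - 1.9412^4)/(1 - 1.9412^8)
= 0.0658

0.0658


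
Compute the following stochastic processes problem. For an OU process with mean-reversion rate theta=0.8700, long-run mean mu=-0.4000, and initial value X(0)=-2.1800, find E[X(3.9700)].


E[X(t)] = mu + (X(0) - mu)*exp(-theta*t)
= -0.4000 + (-2.1800 - -0.4000)*exp(-0.8700*3.9700)
= -0.4000 + -1.7800 * 0.0316
= -0.4563

-0.4563


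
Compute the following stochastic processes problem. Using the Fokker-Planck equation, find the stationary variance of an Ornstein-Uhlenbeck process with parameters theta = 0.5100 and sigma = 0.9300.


Stationary variance = sigma^2 / (2*theta)
= 0.9300^2 / (2*0.5100)
= 0.8649 / 1.0200
= 0.8479

0.8479


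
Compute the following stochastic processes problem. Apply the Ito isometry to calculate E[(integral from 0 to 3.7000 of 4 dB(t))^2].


By Ito isometry: E[(int f dB)^2] = int f^2 dt
= 4^2 * 3.7000
= 16 * 3.7000 = 59.2000

59.2000


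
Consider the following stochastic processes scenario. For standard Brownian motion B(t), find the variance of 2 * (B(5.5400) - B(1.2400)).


Var(alpha*(B(t)-B(s))) = alpha^2 * (t-s)
= 2^2 * (5.5400 - 1.2400)
= 4 * 4.3000
= 17.2000

17.2000


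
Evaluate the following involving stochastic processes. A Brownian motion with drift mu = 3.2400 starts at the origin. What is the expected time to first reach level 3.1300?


Expected first passage time = a/mu
= 3.1300/3.2400
= 0.9660

0.9660


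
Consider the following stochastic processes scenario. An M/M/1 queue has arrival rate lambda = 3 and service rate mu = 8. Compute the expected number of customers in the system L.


rho = 3/8 = 0.3750
L = rho/(1-rho)
= 0.3750/0.6250
= 0.6000

0.6000


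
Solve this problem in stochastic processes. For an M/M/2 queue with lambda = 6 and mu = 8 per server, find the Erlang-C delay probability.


a = lambda/mu = 0.7500
rho = a/c = 0.3750
Erlang-C formula applied:
C(c,a) = 0.2045

0.2045


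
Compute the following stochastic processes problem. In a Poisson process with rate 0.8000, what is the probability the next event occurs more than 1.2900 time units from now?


P(X > t) = exp(-lambda * t)
= exp(-0.8000 * 1.2900)
= exp(-1.0320) = 0.3563

0.3563


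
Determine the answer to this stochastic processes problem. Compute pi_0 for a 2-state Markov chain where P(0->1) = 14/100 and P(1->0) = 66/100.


Stationary distribution: pi_0 = p10/(p01+p10), pi_1 = p01/(p01+p10)
p01 = 0.1400, p10 = 0.6600
pi_0 = 0.8250

0.8250


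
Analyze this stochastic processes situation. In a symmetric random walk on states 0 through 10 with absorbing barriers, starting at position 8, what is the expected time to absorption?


For symmetric RW on 0,...,N with absorbing barriers, E(i) = i*(N-i)
E(8) = 8 * 2 = 16

16


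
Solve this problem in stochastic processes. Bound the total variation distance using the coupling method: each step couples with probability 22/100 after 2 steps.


TV distance bound <= (1-delta)^n
= (1 - 0.2200)^2
= 0.7800^2
= 0.6084

0.6084


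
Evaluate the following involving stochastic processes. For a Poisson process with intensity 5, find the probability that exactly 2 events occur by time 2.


P(N(t)=k) = (lambda*t)^k * exp(-lambda*t) / k!
lambda*t = 10
= 10^2 * exp(-10) / 2!
= 100 * 4.5400e-05 / 2
= 0.0023

0.0023


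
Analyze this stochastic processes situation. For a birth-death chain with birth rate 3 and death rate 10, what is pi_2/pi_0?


For birth-death process, pi_n/pi_0 = (lambda/mu)^n
= (3/10)^2
= 0.0900

0.0900


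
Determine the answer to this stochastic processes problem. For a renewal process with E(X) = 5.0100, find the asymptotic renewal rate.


Long-run renewal rate = 1/E(X)
= 1/5.0100
= 0.1996

0.1996


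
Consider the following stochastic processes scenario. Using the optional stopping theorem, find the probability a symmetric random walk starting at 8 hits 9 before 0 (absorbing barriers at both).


By optional stopping theorem: E(M at tau) = M(0) = 8
P(hit 9)*9 + P(hit 0)*0 = 8
P(hit 9) = (8 - 0)/(9 - 0) = 8/9 = 0.8889

0.8889


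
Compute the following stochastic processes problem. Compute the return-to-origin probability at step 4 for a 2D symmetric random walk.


P = C(4,2)^2 / 4^4
= 6^2 / 256
= 36 / 256
= 0.1406

0.1406


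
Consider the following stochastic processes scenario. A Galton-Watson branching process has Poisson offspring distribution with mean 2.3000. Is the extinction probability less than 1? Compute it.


Since mu = 2.3000 > 1, extinction prob q < 1.
Solve s = exp(mu*(s-1)) iteratively.
q = 0.1376

0.1376


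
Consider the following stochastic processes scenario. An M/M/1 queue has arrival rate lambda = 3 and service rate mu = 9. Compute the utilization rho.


rho = lambda/mu
= 3/9
= 0.3333

0.3333


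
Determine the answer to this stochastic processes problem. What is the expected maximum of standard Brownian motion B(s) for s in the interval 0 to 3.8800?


E(max B(s)) = sqrt(2t/pi)
= sqrt(2*3.8800/pi)
= sqrt(2.4701)
= 1.5717

1.5717


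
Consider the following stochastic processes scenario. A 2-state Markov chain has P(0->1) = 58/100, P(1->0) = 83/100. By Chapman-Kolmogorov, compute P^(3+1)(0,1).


P^4 = P^3 * P^1
Computing via matrix multiplication of the transition matrix.
Entry (0,1) of P^4 = 0.3997

0.3997


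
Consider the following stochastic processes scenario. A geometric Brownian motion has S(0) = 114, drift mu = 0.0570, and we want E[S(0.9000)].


E[S(t)] = S(0) * exp(mu * t)
= 114 * exp(0.0570 * 0.9000)
= 114 * 1.0526
= 120.0008

120.0008


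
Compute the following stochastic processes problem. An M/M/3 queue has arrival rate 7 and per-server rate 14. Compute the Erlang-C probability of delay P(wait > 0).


a = lambda/mu = 0.5000
rho = a/c = 0.1667
Erlang-C formula applied:
C(c,a) = 0.0152

0.0152


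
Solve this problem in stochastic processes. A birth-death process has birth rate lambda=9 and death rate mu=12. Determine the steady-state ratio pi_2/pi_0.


For birth-death process, pi_n/pi_0 = (lambda/mu)^n
= (9/12)^2
= 0.5625

0.5625


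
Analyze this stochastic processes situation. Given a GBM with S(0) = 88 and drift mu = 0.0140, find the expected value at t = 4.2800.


E[S(t)] = S(0) * exp(mu * t)
= 88 * exp(0.0140 * 4.2800)
= 88 * 1.0618
= 93.4341

93.4341


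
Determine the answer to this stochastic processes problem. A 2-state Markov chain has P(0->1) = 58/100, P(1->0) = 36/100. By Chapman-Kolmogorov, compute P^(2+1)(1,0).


P^3 = P^2 * P^1
Computing via matrix multiplication of the transition matrix.
Entry (1,0) of P^3 = 0.3829

0.3829


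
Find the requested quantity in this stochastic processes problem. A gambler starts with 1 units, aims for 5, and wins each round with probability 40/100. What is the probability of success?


Gambler's ruin formula:
r = q/p = 0.6000/0.4000 = 1.5000
P(win) = (1 - r^i)/(1 - r^N)
= (1 - 1.5000^1)/(1 - 1.5000^5)
= 0.0758

0.0758


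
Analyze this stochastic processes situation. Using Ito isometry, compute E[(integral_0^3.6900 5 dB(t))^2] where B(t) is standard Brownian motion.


By Ito isometry: E[(int f dB)^2] = int f^2 dt
= 5^2 * 3.6900
= 25 * 3.6900 = 92.2500

92.2500


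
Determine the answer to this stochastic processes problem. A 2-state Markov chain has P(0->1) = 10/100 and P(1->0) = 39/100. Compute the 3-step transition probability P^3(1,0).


Computing P^3 by matrix multiplication.
P = [[0.9000, 0.1000], [0.3900, 0.6100]]
After raising P to the power 3:
P^3(1,0) = 0.6903

0.6903


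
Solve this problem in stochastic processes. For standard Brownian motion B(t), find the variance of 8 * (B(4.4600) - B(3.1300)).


Var(alpha*(B(t)-B(s))) = alpha^2 * (t-s)
= 8^2 * (4.4600 - 3.1300)
= 64 * 1.3300
= 85.1200

85.1200


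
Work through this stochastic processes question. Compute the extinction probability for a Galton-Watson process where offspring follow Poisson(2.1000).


Since mu = 2.1000 > 1, extinction prob q < 1.
Solve s = exp(mu*(s-1)) iteratively.
q = 0.1779

0.1779


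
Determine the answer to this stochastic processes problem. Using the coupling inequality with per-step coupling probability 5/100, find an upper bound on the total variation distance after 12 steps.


TV distance bound <= (1-delta)^n
= (1 - 0.0500)^12
= 0.9500^12
= 0.5404

0.5404


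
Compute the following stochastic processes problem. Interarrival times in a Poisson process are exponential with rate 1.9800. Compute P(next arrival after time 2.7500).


P(X > t) = exp(-lambda * t)
= exp(-1.9800 * 2.7500)
= exp(-5.4450) = 0.0043

0.0043


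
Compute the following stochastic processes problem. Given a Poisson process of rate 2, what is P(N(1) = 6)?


P(N(t)=k) = (lambda*t)^k * exp(-lambda*t) / k!
lambda*t = 2
= 2^6 * exp(-2) / 6!
= 64 * 0.1353 / 720
= 0.0120

0.0120


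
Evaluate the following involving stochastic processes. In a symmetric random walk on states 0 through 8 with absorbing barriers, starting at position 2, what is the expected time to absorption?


For symmetric RW on 0,...,N with absorbing barriers, E(i) = i*(N-i)
E(2) = 2 * 6 = 12

12


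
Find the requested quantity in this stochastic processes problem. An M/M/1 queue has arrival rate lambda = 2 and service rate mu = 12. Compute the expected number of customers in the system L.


rho = 2/12 = 0.1667
L = rho/(1-rho)
= 0.1667/0.8333
= 0.2000

0.2000


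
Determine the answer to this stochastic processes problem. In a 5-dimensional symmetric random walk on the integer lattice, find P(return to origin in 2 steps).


P(return in 2 steps) = P(reverse first step) = 1/(2d)
= 1/10
= 0.1000

0.1000


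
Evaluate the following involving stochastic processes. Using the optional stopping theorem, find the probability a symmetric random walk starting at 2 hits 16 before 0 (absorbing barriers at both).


By optional stopping theorem: E(M at tau) = M(0) = 2
P(hit 16)*16 + P(hit 0)*0 = 2
P(hit 16) = (2 - 0)/(16 - 0) = 1/8 = 0.1250

0.1250


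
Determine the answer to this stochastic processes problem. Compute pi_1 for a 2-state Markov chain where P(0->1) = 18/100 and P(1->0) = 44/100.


Stationary distribution: pi_0 = p10/(p01+p10), pi_1 = p01/(p01+p10)
p01 = 0.1800, p10 = 0.4400
pi_1 = 0.2903

0.2903


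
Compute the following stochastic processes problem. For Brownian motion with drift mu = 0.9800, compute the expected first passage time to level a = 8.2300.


Expected first passage time = a/mu
= 8.2300/0.9800
= 8.3980

8.3980


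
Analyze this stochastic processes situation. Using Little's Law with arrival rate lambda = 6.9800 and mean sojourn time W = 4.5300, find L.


Little's Law: L = lambda * W
= 6.9800 * 4.5300
= 31.6194

31.6194


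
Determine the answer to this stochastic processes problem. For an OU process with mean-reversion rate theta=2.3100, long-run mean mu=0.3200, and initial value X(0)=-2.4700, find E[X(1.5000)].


E[X(t)] = mu + (X(0) - mu)*exp(-theta*t)
= 0.3200 + (-2.4700 - 0.3200)*exp(-2.3100*1.5000)
= 0.3200 + -2.7900 * 0.0313
= 0.2327

0.2327


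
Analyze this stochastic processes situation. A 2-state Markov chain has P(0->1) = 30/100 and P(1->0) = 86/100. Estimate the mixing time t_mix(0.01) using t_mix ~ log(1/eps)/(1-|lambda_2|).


lambda_2 = |1 - p01 - p10| = |1 - 0.3000 - 0.8600| = 0.1600
t_mix ~ log(1/eps)/(1 - |lambda_2|)
= log(100)/(1 - 0.1600) = 4.6052/0.8400
= 5.4823

5.4823


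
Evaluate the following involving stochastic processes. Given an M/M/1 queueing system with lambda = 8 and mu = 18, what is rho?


rho = lambda/mu
= 8/18
= 0.4444

0.4444


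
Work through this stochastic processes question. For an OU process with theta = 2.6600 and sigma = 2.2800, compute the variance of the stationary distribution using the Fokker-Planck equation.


Stationary variance = sigma^2 / (2*theta)
= 2.2800^2 / (2*2.6600)
= 5.1984 / 5.3200
= 0.9771

0.9771


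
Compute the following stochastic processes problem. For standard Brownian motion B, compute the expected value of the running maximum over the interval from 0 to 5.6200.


E(max B(s)) = sqrt(2t/pi)
= sqrt(2*5.6200/pi)
= sqrt(3.5778)
= 1.8915

1.8915


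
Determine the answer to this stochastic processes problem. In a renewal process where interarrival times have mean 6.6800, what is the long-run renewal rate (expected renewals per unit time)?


Long-run renewal rate = 1/E(X)
= 1/6.6800
= 0.1497

0.1497


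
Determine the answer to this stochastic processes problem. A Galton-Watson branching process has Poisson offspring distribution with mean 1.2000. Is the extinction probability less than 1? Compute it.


Since mu = 1.2000 > 1, extinction prob q < 1.
Solve s = exp(mu*(s-1)) iteratively.
q = 0.6863

0.6863


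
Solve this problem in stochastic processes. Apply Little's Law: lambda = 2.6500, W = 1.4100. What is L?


Little's Law: L = lambda * W
= 2.6500 * 1.4100
= 3.7365

3.7365


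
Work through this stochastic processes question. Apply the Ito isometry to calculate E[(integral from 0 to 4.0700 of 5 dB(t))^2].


By Ito isometry: E[(int f dB)^2] = int f^2 dt
= 5^2 * 4.0700
= 25 * 4.0700 = 101.7500

101.7500


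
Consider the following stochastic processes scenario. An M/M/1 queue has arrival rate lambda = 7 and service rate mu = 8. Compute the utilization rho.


rho = lambda/mu
= 7/8
= 0.8750

0.8750


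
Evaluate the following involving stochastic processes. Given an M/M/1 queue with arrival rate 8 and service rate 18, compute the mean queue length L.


rho = 8/18 = 0.4444
L = rho/(1-rho)
= 0.4444/0.5556
= 0.8000

0.8000


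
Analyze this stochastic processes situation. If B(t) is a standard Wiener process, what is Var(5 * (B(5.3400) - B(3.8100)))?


Var(alpha*(B(t)-B(s))) = alpha^2 * (t-s)
= 5^2 * (5.3400 - 3.8100)
= 25 * 1.5300
= 38.2500

38.2500


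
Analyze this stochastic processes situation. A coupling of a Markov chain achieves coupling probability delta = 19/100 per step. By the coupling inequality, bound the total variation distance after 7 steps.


TV distance bound <= (1-delta)^n
= (1 - 0.1900)^7
= 0.8100^7
= 0.2288

0.2288


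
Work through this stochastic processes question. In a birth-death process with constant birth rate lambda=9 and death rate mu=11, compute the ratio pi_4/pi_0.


For birth-death process, pi_n/pi_0 = (lambda/mu)^n
= (9/11)^4
= 0.4481

0.4481


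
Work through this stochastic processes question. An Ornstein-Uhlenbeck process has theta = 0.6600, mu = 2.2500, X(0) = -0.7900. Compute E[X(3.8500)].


E[X(t)] = mu + (X(0) - mu)*exp(-theta*t)
= 2.2500 + (-0.7900 - 2.2500)*exp(-0.6600*3.8500)
= 2.2500 + -3.0400 * 0.0788
= 2.0105

2.0105


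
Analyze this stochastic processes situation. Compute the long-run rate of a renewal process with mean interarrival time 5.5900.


Long-run renewal rate = 1/E(X)
= 1/5.5900
= 0.1789

0.1789


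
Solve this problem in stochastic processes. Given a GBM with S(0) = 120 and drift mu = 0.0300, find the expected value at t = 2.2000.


E[S(t)] = S(0) * exp(mu * t)
= 120 * exp(0.0300 * 2.2000)
= 120 * 1.0682
= 128.1872

128.1872


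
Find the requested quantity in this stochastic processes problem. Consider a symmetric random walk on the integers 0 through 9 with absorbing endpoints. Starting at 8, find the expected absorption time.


For symmetric RW on 0,...,N with absorbing barriers, E(i) = i*(N-i)
E(8) = 8 * 1 = 8

8


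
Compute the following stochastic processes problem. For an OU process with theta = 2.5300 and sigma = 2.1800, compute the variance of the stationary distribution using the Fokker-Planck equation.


Stationary variance = sigma^2 / (2*theta)
= 2.1800^2 / (2*2.5300)
= 4.7524 / 5.0600
= 0.9392

0.9392


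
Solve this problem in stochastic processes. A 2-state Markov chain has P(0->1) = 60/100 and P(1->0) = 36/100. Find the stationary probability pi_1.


Stationary distribution: pi_0 = p10/(p01+p10), pi_1 = p01/(p01+p10)
p01 = 0.6000, p10 = 0.3600
pi_1 = 0.6250

0.6250


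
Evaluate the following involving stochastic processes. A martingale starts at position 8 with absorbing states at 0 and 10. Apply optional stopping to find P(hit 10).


By optional stopping theorem: E(M at tau) = M(0) = 8
P(hit 10)*10 + P(hit 0)*0 = 8
P(hit 10) = (8 - 0)/(10 - 0) = 4/5 = 0.8000

0.8000


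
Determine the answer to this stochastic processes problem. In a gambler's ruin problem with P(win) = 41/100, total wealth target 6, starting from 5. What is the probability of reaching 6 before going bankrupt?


Gambler's ruin formula:
r = q/p = 0.5900/0.4100 = 1.4390
P(win) = (1 - r^i)/(1 - r^N)
= (1 - 1.4390^5)/(1 - 1.4390^6)
= 0.6562

0.6562


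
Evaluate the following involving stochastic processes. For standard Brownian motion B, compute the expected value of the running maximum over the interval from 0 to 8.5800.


E(max B(s)) = sqrt(2t/pi)
= sqrt(2*8.5800/pi)
= sqrt(5.4622)
= 2.3371

2.3371


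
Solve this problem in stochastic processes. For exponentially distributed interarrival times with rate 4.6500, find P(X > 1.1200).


P(X > t) = exp(-lambda * t)
= exp(-4.6500 * 1.1200)
= exp(-5.2080) = 0.0055

0.0055


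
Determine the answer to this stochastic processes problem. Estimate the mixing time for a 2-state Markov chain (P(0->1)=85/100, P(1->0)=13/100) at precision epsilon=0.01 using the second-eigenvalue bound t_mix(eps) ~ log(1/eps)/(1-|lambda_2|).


lambda_2 = |1 - p01 - p10| = |1 - 0.8500 - 0.1300| = 0.0200
t_mix ~ log(1/eps)/(1 - |lambda_2|)
= log(100)/(1 - 0.0200) = 4.6052/0.9800
= 4.6992

4.6992


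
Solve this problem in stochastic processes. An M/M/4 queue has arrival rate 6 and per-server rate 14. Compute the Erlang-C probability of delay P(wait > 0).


a = lambda/mu = 0.4286
rho = a/c = 0.1071
Erlang-C formula applied:
C(c,a) = 0.0010

0.0010


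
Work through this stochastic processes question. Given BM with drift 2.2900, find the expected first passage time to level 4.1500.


Expected first passage time = a/mu
= 4.1500/2.2900
= 1.8122

1.8122


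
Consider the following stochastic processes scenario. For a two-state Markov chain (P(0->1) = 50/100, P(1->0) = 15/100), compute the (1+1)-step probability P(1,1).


P^2 = P^1 * P^1
Computing via matrix multiplication of the transition matrix.
Entry (1,1) of P^2 = 0.7975

0.7975


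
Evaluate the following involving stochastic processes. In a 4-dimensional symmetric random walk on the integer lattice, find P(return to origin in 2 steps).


P(return in 2 steps) = P(reverse first step) = 1/(2d)
= 1/8
= 0.1250

0.1250


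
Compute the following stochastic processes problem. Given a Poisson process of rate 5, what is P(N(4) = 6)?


P(N(t)=k) = (lambda*t)^k * exp(-lambda*t) / k!
lambda*t = 20
= 20^6 * exp(-20) / 6!
= 64000000 * 2.0612e-09 / 720
= 1.8321e-04

1.8321e-04


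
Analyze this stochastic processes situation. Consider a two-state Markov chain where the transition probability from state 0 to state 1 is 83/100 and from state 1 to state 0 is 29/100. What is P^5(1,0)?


Computing P^5 by matrix multiplication.
P = [[0.1700, 0.8300], [0.2900, 0.7100]]
After raising P to the power 5:
P^5(1,0) = 0.2589

0.2589


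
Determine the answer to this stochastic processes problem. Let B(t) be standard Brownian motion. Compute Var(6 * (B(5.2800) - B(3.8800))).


Var(alpha*(B(t)-B(s))) = alpha^2 * (t-s)
= 6^2 * (5.2800 - 3.8800)
= 36 * 1.4000
= 50.4000

50.4000


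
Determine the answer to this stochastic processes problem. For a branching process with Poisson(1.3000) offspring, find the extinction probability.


Since mu = 1.3000 > 1, extinction prob q < 1.
Solve s = exp(mu*(s-1)) iteratively.
q = 0.5770

0.5770


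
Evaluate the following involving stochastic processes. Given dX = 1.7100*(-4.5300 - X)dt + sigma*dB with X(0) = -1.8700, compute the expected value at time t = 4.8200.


E[X(t)] = mu + (X(0) - mu)*exp(-theta*t)
= -4.5300 + (-1.8700 - -4.5300)*exp(-1.7100*4.8200)
= -4.5300 + 2.6600 * 2.6330e-04
= -4.5293

-4.5293


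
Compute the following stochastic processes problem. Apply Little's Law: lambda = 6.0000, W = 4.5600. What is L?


Little's Law: L = lambda * W
= 6.0000 * 4.5600
= 27.3600

27.3600


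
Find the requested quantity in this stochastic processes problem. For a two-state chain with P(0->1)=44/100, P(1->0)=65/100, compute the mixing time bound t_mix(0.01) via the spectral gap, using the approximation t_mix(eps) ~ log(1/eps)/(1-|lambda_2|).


lambda_2 = |1 - p01 - p10| = |1 - 0.4400 - 0.6500| = 0.0900
t_mix ~ log(1/eps)/(1 - |lambda_2|)
= log(100)/(1 - 0.0900) = 4.6052/0.9100
= 5.0606

5.0606


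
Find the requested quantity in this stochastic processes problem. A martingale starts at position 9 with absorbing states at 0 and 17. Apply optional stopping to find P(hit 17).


By optional stopping theorem: E(M at tau) = M(0) = 9
P(hit 17)*17 + P(hit 0)*0 = 9
P(hit 17) = (9 - 0)/(17 - 0) = 9/17 = 0.5294

0.5294


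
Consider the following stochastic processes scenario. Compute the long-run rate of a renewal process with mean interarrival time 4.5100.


Long-run renewal rate = 1/E(X)
= 1/4.5100
= 0.2217

0.2217


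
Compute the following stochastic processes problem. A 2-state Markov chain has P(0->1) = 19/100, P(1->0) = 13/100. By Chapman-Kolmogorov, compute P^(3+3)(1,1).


P^6 = P^3 * P^3
Computing via matrix multiplication of the transition matrix.
Entry (1,1) of P^6 = 0.6339

0.6339


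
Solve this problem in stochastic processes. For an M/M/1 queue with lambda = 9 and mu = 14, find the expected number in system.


rho = 9/14 = 0.6429
L = rho/(1-rho)
= 0.6429/0.3571
= 1.8000

1.8000


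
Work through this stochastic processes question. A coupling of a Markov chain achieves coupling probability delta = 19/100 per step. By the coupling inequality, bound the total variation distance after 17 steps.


TV distance bound <= (1-delta)^n
= (1 - 0.1900)^17
= 0.8100^17
= 0.0278

0.0278


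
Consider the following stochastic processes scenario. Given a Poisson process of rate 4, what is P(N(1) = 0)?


P(N(t)=k) = (lambda*t)^k * exp(-lambda*t) / k!
lambda*t = 4
= 4^0 * exp(-4) / 0!
= 1 * 0.0183 / 1
= 0.0183

0.0183


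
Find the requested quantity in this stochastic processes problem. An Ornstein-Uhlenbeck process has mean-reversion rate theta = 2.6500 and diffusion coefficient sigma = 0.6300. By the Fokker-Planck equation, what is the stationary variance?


Stationary variance = sigma^2 / (2*theta)
= 0.6300^2 / (2*2.6500)
= 0.3969 / 5.3000
= 0.0749

0.0749


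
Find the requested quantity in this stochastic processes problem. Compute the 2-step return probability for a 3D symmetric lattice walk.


P(return in 2 steps) = P(reverse first step) = 1/(2d)
= 1/6
= 0.1667

0.1667


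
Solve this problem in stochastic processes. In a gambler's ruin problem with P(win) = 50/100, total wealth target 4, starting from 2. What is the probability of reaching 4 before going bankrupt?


p = 1/2: P(win) = i/N = 2/4
= 0.5000

0.5000


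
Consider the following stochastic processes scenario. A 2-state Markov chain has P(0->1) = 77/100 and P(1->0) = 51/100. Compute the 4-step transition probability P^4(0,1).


Computing P^4 by matrix multiplication.
P = [[0.2300, 0.7700], [0.5100, 0.4900]]
After raising P to the power 4:
P^4(0,1) = 0.5979

0.5979


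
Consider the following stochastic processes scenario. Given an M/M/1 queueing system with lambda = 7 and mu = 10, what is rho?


rho = lambda/mu
= 7/10
= 0.7000

0.7000


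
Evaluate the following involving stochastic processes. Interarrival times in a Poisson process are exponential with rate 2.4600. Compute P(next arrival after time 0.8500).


P(X > t) = exp(-lambda * t)
= exp(-2.4600 * 0.8500)
= exp(-2.0910) = 0.1236

0.1236


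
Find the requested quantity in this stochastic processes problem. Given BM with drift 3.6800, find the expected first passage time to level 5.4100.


Expected first passage time = a/mu
= 5.4100/3.6800
= 1.4701

1.4701


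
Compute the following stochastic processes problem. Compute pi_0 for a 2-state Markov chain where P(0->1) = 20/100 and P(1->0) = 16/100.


Stationary distribution: pi_0 = p10/(p01+p10), pi_1 = p01/(p01+p10)
p01 = 0.2000, p10 = 0.1600
pi_0 = 0.4444

0.4444


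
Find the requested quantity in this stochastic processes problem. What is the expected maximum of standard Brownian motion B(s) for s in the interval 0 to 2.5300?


E(max B(s)) = sqrt(2t/pi)
= sqrt(2*2.5300/pi)
= sqrt(1.6106)
= 1.2691

1.2691


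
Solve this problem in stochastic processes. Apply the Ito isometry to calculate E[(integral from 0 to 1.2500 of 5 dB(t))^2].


By Ito isometry: E[(int f dB)^2] = int f^2 dt
= 5^2 * 1.2500
= 25 * 1.2500 = 31.2500

31.2500


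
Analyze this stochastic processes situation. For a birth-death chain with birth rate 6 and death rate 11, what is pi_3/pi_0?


For birth-death process, pi_n/pi_0 = (lambda/mu)^n
= (6/11)^3
= 0.1623

0.1623


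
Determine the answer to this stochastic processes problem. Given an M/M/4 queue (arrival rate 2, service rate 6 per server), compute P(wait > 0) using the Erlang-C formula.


a = lambda/mu = 0.3333
rho = a/c = 0.0833
Erlang-C formula applied:
C(c,a) = 4.0209e-04

4.0209e-04


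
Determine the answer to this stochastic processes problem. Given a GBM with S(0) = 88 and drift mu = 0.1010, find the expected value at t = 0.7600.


E[S(t)] = S(0) * exp(mu * t)
= 88 * exp(0.1010 * 0.7600)
= 88 * 1.0798
= 95.0209

95.0209


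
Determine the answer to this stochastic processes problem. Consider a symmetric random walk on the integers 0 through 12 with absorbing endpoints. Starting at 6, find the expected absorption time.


For symmetric RW on 0,...,N with absorbing barriers, E(i) = i*(N-i)
E(6) = 6 * 6 = 36

36


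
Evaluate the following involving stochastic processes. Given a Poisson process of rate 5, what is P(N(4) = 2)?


P(N(t)=k) = (lambda*t)^k * exp(-lambda*t) / k!
lambda*t = 20
= 20^2 * exp(-20) / 2!
= 400 * 2.0612e-09 / 2
= 4.1223e-07

4.1223e-07


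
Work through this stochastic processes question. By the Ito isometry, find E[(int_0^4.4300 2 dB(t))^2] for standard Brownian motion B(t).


By Ito isometry: E[(int f dB)^2] = int f^2 dt
= 2^2 * 4.4300
= 4 * 4.4300 = 17.7200

17.7200


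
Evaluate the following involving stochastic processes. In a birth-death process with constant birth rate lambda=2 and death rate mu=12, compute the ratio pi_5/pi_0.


For birth-death process, pi_n/pi_0 = (lambda/mu)^n
= (2/12)^5
= 1.2860e-04

1.2860e-04


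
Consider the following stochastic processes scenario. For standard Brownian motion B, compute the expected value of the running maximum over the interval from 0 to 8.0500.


E(max B(s)) = sqrt(2t/pi)
= sqrt(2*8.0500/pi)
= sqrt(5.1248)
= 2.2638

2.2638


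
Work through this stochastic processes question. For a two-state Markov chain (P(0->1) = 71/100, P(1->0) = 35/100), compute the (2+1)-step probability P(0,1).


P^3 = P^2 * P^1
Computing via matrix multiplication of the transition matrix.
Entry (0,1) of P^3 = 0.6700

0.6700


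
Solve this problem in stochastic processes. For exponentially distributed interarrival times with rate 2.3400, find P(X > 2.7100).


P(X > t) = exp(-lambda * t)
= exp(-2.3400 * 2.7100)
= exp(-6.3414) = 0.0018

0.0018


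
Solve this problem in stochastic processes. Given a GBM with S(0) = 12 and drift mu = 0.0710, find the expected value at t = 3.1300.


E[S(t)] = S(0) * exp(mu * t)
= 12 * exp(0.0710 * 3.1300)
= 12 * 1.2489
= 14.9863

14.9863


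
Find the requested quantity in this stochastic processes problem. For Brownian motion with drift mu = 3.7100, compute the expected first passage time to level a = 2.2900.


Expected first passage time = a/mu
= 2.2900/3.7100
= 0.6173

0.6173


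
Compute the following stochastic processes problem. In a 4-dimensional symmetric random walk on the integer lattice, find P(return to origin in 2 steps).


P(return in 2 steps) = P(reverse first step) = 1/(2d)
= 1/8
= 0.1250

0.1250


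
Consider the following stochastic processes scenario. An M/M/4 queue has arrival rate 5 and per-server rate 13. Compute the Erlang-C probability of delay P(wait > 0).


a = lambda/mu = 0.3846
rho = a/c = 0.0962
Erlang-C formula applied:
C(c,a) = 6.8669e-04

6.8669e-04


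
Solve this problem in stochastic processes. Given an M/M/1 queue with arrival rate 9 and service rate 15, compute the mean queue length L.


rho = 9/15 = 0.6000
L = rho/(1-rho)
= 0.6000/0.4000
= 1.5000

1.5000


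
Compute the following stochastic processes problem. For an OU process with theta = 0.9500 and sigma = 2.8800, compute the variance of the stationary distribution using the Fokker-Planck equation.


Stationary variance = sigma^2 / (2*theta)
= 2.8800^2 / (2*0.9500)
= 8.2944 / 1.9000
= 4.3655

4.3655


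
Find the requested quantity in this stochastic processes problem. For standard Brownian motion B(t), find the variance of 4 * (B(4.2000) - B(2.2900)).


Var(alpha*(B(t)-B(s))) = alpha^2 * (t-s)
= 4^2 * (4.2000 - 2.2900)
= 16 * 1.9100
= 30.5600

30.5600


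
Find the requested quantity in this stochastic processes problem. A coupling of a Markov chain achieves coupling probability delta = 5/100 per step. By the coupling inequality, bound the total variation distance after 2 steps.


TV distance bound <= (1-delta)^n
= (1 - 0.0500)^2
= 0.9500^2
= 0.9025

0.9025


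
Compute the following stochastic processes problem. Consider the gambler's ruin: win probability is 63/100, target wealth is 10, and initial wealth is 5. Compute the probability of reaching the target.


Gambler's ruin formula:
r = q/p = 0.3700/0.6300 = 0.5873
P(win) = (1 - r^i)/(1 - r^N)
= (1 - 0.5873^5)/(1 - 0.5873^10)
= 0.9347

0.9347


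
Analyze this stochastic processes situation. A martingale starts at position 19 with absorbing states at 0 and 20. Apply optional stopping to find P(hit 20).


By optional stopping theorem: E(M at tau) = M(0) = 19
P(hit 20)*20 + P(hit 0)*0 = 19
P(hit 20) = (19 - 0)/(20 - 0) = 19/20 = 0.9500

0.9500


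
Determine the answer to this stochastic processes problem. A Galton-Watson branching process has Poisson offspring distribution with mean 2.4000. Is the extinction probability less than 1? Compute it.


Since mu = 2.4000 > 1, extinction prob q < 1.
Solve s = exp(mu*(s-1)) iteratively.
q = 0.1214

0.1214


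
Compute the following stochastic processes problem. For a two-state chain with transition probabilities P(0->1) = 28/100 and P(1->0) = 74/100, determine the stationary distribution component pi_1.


Stationary distribution: pi_0 = p10/(p01+p10), pi_1 = p01/(p01+p10)
p01 = 0.2800, p10 = 0.7400
pi_1 = 0.2745

0.2745


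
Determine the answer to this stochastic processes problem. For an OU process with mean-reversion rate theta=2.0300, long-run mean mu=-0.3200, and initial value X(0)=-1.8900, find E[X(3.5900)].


E[X(t)] = mu + (X(0) - mu)*exp(-theta*t)
= -0.3200 + (-1.8900 - -0.3200)*exp(-2.0300*3.5900)
= -0.3200 + -1.5700 * 6.8390e-04
= -0.3211

-0.3211


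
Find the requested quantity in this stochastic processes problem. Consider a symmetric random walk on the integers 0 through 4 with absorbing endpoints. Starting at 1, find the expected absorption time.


For symmetric RW on 0,...,N with absorbing barriers, E(i) = i*(N-i)
E(1) = 1 * 3 = 3

3


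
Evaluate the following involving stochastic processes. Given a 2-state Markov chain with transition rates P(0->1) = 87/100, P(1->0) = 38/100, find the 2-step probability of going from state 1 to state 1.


Computing P^2 by matrix multiplication.
P = [[0.1300, 0.8700], [0.3800, 0.6200]]
After raising P to the power 2:
P^2(1,1) = 0.7150

0.7150


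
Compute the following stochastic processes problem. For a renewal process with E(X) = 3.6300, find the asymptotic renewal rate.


Long-run renewal rate = 1/E(X)
= 1/3.6300
= 0.2755

0.2755


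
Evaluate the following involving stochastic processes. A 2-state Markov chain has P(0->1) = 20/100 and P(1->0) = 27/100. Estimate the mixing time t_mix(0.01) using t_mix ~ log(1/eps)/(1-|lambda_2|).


lambda_2 = |1 - p01 - p10| = |1 - 0.2000 - 0.2700| = 0.5300
t_mix ~ log(1/eps)/(1 - |lambda_2|)
= log(100)/(1 - 0.5300) = 4.6052/0.4700
= 9.7982

9.7982


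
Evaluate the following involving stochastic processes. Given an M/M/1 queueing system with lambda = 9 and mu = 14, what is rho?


rho = lambda/mu
= 9/14
= 0.6429

0.6429


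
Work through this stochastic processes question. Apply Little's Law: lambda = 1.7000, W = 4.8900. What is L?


Little's Law: L = lambda * W
= 1.7000 * 4.8900
= 8.3130

8.3130


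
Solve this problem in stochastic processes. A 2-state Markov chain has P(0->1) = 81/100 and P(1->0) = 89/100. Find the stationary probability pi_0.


Stationary distribution: pi_0 = p10/(p01+p10), pi_1 = p01/(p01+p10)
p01 = 0.8100, p10 = 0.8900
pi_0 = 0.5235

0.5235


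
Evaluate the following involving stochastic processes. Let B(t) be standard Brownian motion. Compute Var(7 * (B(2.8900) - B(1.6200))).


Var(alpha*(B(t)-B(s))) = alpha^2 * (t-s)
= 7^2 * (2.8900 - 1.6200)
= 49 * 1.2700
= 62.2300

62.2300


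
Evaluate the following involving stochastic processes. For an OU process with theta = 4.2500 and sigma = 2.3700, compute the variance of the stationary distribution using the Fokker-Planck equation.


Stationary variance = sigma^2 / (2*theta)
= 2.3700^2 / (2*4.2500)
= 5.6169 / 8.5000
= 0.6608

0.6608


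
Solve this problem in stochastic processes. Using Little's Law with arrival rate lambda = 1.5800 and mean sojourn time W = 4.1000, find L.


Little's Law: L = lambda * W
= 1.5800 * 4.1000
= 6.4780

6.4780


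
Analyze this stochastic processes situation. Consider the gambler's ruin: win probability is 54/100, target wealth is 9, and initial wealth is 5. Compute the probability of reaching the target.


Gambler's ruin formula:
r = q/p = 0.4600/0.5400 = 0.8519
P(win) = (1 - r^i)/(1 - r^N)
= (1 - 0.8519^5)/(1 - 0.8519^9)
= 0.7220

0.7220


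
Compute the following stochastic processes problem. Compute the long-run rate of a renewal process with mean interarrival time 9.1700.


Long-run renewal rate = 1/E(X)
= 1/9.1700
= 0.1091

0.1091


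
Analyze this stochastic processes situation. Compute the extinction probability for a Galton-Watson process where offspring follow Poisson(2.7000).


Since mu = 2.7000 > 1, extinction prob q < 1.
Solve s = exp(mu*(s-1)) iteratively.
q = 0.0844

0.0844


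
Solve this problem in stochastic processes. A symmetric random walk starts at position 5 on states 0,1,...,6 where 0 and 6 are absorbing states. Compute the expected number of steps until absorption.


For symmetric RW on 0,...,N with absorbing barriers, E(i) = i*(N-i)
E(5) = 5 * 1 = 5

5
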